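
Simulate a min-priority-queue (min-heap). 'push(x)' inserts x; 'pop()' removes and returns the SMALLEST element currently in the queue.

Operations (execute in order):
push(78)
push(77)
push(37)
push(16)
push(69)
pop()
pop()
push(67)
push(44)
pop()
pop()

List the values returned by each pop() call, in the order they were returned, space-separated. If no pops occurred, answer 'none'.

push(78): heap contents = [78]
push(77): heap contents = [77, 78]
push(37): heap contents = [37, 77, 78]
push(16): heap contents = [16, 37, 77, 78]
push(69): heap contents = [16, 37, 69, 77, 78]
pop() → 16: heap contents = [37, 69, 77, 78]
pop() → 37: heap contents = [69, 77, 78]
push(67): heap contents = [67, 69, 77, 78]
push(44): heap contents = [44, 67, 69, 77, 78]
pop() → 44: heap contents = [67, 69, 77, 78]
pop() → 67: heap contents = [69, 77, 78]

Answer: 16 37 44 67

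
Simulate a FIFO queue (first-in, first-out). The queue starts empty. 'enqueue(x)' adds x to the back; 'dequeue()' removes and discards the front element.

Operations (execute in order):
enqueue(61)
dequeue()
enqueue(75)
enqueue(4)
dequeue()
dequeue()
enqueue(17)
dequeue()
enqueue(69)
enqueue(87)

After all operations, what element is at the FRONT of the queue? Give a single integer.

enqueue(61): queue = [61]
dequeue(): queue = []
enqueue(75): queue = [75]
enqueue(4): queue = [75, 4]
dequeue(): queue = [4]
dequeue(): queue = []
enqueue(17): queue = [17]
dequeue(): queue = []
enqueue(69): queue = [69]
enqueue(87): queue = [69, 87]

Answer: 69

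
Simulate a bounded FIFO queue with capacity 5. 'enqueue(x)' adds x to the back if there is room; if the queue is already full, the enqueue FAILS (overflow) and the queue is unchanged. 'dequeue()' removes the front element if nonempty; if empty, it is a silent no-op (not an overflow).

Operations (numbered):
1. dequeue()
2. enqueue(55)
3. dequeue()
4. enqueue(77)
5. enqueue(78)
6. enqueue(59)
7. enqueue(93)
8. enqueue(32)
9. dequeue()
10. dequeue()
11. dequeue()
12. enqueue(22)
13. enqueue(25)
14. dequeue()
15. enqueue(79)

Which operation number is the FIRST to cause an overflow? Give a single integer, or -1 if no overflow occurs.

1. dequeue(): empty, no-op, size=0
2. enqueue(55): size=1
3. dequeue(): size=0
4. enqueue(77): size=1
5. enqueue(78): size=2
6. enqueue(59): size=3
7. enqueue(93): size=4
8. enqueue(32): size=5
9. dequeue(): size=4
10. dequeue(): size=3
11. dequeue(): size=2
12. enqueue(22): size=3
13. enqueue(25): size=4
14. dequeue(): size=3
15. enqueue(79): size=4

Answer: -1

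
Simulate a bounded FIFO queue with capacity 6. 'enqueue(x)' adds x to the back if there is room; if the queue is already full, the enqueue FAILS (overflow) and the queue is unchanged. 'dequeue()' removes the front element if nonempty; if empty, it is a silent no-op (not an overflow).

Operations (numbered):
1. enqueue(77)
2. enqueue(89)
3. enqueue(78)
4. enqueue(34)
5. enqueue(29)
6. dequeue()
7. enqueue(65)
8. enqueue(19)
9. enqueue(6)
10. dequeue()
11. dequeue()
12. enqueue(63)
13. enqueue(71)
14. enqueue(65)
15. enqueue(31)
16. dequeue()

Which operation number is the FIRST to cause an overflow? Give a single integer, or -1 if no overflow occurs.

1. enqueue(77): size=1
2. enqueue(89): size=2
3. enqueue(78): size=3
4. enqueue(34): size=4
5. enqueue(29): size=5
6. dequeue(): size=4
7. enqueue(65): size=5
8. enqueue(19): size=6
9. enqueue(6): size=6=cap → OVERFLOW (fail)
10. dequeue(): size=5
11. dequeue(): size=4
12. enqueue(63): size=5
13. enqueue(71): size=6
14. enqueue(65): size=6=cap → OVERFLOW (fail)
15. enqueue(31): size=6=cap → OVERFLOW (fail)
16. dequeue(): size=5

Answer: 9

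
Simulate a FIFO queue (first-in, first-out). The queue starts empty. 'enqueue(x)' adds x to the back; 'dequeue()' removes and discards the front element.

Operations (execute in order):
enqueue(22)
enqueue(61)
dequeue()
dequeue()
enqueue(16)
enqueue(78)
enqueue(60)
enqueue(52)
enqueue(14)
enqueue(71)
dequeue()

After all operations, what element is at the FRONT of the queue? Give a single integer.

enqueue(22): queue = [22]
enqueue(61): queue = [22, 61]
dequeue(): queue = [61]
dequeue(): queue = []
enqueue(16): queue = [16]
enqueue(78): queue = [16, 78]
enqueue(60): queue = [16, 78, 60]
enqueue(52): queue = [16, 78, 60, 52]
enqueue(14): queue = [16, 78, 60, 52, 14]
enqueue(71): queue = [16, 78, 60, 52, 14, 71]
dequeue(): queue = [78, 60, 52, 14, 71]

Answer: 78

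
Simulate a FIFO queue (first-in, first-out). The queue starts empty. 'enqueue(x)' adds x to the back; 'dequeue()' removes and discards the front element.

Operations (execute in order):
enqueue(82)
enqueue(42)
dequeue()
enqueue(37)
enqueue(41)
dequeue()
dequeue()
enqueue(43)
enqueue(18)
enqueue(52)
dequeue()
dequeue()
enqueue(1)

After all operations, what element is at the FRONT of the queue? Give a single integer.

enqueue(82): queue = [82]
enqueue(42): queue = [82, 42]
dequeue(): queue = [42]
enqueue(37): queue = [42, 37]
enqueue(41): queue = [42, 37, 41]
dequeue(): queue = [37, 41]
dequeue(): queue = [41]
enqueue(43): queue = [41, 43]
enqueue(18): queue = [41, 43, 18]
enqueue(52): queue = [41, 43, 18, 52]
dequeue(): queue = [43, 18, 52]
dequeue(): queue = [18, 52]
enqueue(1): queue = [18, 52, 1]

Answer: 18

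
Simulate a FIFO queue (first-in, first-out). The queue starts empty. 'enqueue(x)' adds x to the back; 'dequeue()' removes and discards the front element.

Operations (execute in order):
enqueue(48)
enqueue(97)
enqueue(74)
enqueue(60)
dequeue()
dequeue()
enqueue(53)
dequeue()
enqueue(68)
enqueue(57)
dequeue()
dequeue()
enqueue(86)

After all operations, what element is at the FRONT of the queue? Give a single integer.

enqueue(48): queue = [48]
enqueue(97): queue = [48, 97]
enqueue(74): queue = [48, 97, 74]
enqueue(60): queue = [48, 97, 74, 60]
dequeue(): queue = [97, 74, 60]
dequeue(): queue = [74, 60]
enqueue(53): queue = [74, 60, 53]
dequeue(): queue = [60, 53]
enqueue(68): queue = [60, 53, 68]
enqueue(57): queue = [60, 53, 68, 57]
dequeue(): queue = [53, 68, 57]
dequeue(): queue = [68, 57]
enqueue(86): queue = [68, 57, 86]

Answer: 68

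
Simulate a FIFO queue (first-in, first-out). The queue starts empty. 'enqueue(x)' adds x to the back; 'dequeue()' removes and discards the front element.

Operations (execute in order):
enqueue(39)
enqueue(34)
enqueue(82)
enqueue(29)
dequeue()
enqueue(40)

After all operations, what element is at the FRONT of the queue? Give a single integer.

enqueue(39): queue = [39]
enqueue(34): queue = [39, 34]
enqueue(82): queue = [39, 34, 82]
enqueue(29): queue = [39, 34, 82, 29]
dequeue(): queue = [34, 82, 29]
enqueue(40): queue = [34, 82, 29, 40]

Answer: 34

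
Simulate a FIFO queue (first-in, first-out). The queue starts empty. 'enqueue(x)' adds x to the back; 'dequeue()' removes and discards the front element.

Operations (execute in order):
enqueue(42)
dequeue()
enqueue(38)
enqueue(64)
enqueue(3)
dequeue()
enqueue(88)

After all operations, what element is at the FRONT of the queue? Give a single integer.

enqueue(42): queue = [42]
dequeue(): queue = []
enqueue(38): queue = [38]
enqueue(64): queue = [38, 64]
enqueue(3): queue = [38, 64, 3]
dequeue(): queue = [64, 3]
enqueue(88): queue = [64, 3, 88]

Answer: 64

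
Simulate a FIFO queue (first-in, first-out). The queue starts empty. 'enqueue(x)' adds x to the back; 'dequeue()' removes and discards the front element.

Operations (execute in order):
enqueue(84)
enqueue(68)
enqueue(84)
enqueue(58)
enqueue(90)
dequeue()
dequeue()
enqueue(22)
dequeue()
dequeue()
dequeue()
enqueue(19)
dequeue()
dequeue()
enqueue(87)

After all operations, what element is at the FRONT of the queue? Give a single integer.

Answer: 87

Derivation:
enqueue(84): queue = [84]
enqueue(68): queue = [84, 68]
enqueue(84): queue = [84, 68, 84]
enqueue(58): queue = [84, 68, 84, 58]
enqueue(90): queue = [84, 68, 84, 58, 90]
dequeue(): queue = [68, 84, 58, 90]
dequeue(): queue = [84, 58, 90]
enqueue(22): queue = [84, 58, 90, 22]
dequeue(): queue = [58, 90, 22]
dequeue(): queue = [90, 22]
dequeue(): queue = [22]
enqueue(19): queue = [22, 19]
dequeue(): queue = [19]
dequeue(): queue = []
enqueue(87): queue = [87]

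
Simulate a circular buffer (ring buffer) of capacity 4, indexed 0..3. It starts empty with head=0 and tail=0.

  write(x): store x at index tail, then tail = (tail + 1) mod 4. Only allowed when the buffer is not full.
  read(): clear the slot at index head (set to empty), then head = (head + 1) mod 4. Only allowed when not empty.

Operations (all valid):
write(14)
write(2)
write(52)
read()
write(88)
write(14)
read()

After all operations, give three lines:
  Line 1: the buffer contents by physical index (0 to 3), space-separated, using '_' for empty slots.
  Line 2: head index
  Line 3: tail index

Answer: 14 _ 52 88
2
1

Derivation:
write(14): buf=[14 _ _ _], head=0, tail=1, size=1
write(2): buf=[14 2 _ _], head=0, tail=2, size=2
write(52): buf=[14 2 52 _], head=0, tail=3, size=3
read(): buf=[_ 2 52 _], head=1, tail=3, size=2
write(88): buf=[_ 2 52 88], head=1, tail=0, size=3
write(14): buf=[14 2 52 88], head=1, tail=1, size=4
read(): buf=[14 _ 52 88], head=2, tail=1, size=3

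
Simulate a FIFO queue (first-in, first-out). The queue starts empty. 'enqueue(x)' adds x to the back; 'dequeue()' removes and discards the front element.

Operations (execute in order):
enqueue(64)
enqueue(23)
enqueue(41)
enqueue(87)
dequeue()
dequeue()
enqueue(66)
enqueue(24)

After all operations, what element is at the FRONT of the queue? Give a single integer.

enqueue(64): queue = [64]
enqueue(23): queue = [64, 23]
enqueue(41): queue = [64, 23, 41]
enqueue(87): queue = [64, 23, 41, 87]
dequeue(): queue = [23, 41, 87]
dequeue(): queue = [41, 87]
enqueue(66): queue = [41, 87, 66]
enqueue(24): queue = [41, 87, 66, 24]

Answer: 41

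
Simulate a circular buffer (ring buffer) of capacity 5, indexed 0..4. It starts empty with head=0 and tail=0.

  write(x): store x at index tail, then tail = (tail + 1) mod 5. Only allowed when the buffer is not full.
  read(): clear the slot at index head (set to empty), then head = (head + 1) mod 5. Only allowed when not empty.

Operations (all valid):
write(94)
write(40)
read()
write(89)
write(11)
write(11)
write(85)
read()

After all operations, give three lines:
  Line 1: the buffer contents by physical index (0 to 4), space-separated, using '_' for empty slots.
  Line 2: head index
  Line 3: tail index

Answer: 85 _ 89 11 11
2
1

Derivation:
write(94): buf=[94 _ _ _ _], head=0, tail=1, size=1
write(40): buf=[94 40 _ _ _], head=0, tail=2, size=2
read(): buf=[_ 40 _ _ _], head=1, tail=2, size=1
write(89): buf=[_ 40 89 _ _], head=1, tail=3, size=2
write(11): buf=[_ 40 89 11 _], head=1, tail=4, size=3
write(11): buf=[_ 40 89 11 11], head=1, tail=0, size=4
write(85): buf=[85 40 89 11 11], head=1, tail=1, size=5
read(): buf=[85 _ 89 11 11], head=2, tail=1, size=4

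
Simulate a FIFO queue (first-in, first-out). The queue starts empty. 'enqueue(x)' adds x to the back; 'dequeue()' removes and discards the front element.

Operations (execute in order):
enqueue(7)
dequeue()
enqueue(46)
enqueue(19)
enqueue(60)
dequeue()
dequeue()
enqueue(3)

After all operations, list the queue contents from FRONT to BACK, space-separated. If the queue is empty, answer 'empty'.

Answer: 60 3

Derivation:
enqueue(7): [7]
dequeue(): []
enqueue(46): [46]
enqueue(19): [46, 19]
enqueue(60): [46, 19, 60]
dequeue(): [19, 60]
dequeue(): [60]
enqueue(3): [60, 3]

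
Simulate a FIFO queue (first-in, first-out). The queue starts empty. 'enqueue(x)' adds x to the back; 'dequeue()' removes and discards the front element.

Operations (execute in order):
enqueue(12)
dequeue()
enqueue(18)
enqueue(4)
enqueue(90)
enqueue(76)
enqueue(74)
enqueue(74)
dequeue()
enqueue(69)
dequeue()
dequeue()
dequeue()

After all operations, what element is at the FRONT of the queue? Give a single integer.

enqueue(12): queue = [12]
dequeue(): queue = []
enqueue(18): queue = [18]
enqueue(4): queue = [18, 4]
enqueue(90): queue = [18, 4, 90]
enqueue(76): queue = [18, 4, 90, 76]
enqueue(74): queue = [18, 4, 90, 76, 74]
enqueue(74): queue = [18, 4, 90, 76, 74, 74]
dequeue(): queue = [4, 90, 76, 74, 74]
enqueue(69): queue = [4, 90, 76, 74, 74, 69]
dequeue(): queue = [90, 76, 74, 74, 69]
dequeue(): queue = [76, 74, 74, 69]
dequeue(): queue = [74, 74, 69]

Answer: 74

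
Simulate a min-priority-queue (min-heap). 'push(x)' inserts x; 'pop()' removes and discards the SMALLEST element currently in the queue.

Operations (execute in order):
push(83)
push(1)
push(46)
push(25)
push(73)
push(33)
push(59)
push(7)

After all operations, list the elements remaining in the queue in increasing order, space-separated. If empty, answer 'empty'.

push(83): heap contents = [83]
push(1): heap contents = [1, 83]
push(46): heap contents = [1, 46, 83]
push(25): heap contents = [1, 25, 46, 83]
push(73): heap contents = [1, 25, 46, 73, 83]
push(33): heap contents = [1, 25, 33, 46, 73, 83]
push(59): heap contents = [1, 25, 33, 46, 59, 73, 83]
push(7): heap contents = [1, 7, 25, 33, 46, 59, 73, 83]

Answer: 1 7 25 33 46 59 73 83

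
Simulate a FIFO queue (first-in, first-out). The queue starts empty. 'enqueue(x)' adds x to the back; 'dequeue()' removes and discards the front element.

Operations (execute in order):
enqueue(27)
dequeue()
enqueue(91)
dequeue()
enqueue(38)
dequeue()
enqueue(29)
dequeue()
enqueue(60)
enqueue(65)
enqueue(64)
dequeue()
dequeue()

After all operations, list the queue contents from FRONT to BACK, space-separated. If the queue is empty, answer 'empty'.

Answer: 64

Derivation:
enqueue(27): [27]
dequeue(): []
enqueue(91): [91]
dequeue(): []
enqueue(38): [38]
dequeue(): []
enqueue(29): [29]
dequeue(): []
enqueue(60): [60]
enqueue(65): [60, 65]
enqueue(64): [60, 65, 64]
dequeue(): [65, 64]
dequeue(): [64]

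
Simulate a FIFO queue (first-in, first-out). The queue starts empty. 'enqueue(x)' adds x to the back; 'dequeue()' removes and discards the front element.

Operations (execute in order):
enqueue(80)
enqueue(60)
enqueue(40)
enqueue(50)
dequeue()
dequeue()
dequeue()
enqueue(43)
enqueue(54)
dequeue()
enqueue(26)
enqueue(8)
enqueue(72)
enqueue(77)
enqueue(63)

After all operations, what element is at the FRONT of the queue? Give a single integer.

enqueue(80): queue = [80]
enqueue(60): queue = [80, 60]
enqueue(40): queue = [80, 60, 40]
enqueue(50): queue = [80, 60, 40, 50]
dequeue(): queue = [60, 40, 50]
dequeue(): queue = [40, 50]
dequeue(): queue = [50]
enqueue(43): queue = [50, 43]
enqueue(54): queue = [50, 43, 54]
dequeue(): queue = [43, 54]
enqueue(26): queue = [43, 54, 26]
enqueue(8): queue = [43, 54, 26, 8]
enqueue(72): queue = [43, 54, 26, 8, 72]
enqueue(77): queue = [43, 54, 26, 8, 72, 77]
enqueue(63): queue = [43, 54, 26, 8, 72, 77, 63]

Answer: 43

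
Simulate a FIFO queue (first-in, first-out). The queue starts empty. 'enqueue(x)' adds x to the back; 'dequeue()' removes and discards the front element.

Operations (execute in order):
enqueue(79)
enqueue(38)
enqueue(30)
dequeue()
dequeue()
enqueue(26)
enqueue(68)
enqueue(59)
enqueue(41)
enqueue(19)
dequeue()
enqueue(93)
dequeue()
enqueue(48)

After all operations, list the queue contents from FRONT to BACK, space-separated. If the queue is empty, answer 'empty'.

enqueue(79): [79]
enqueue(38): [79, 38]
enqueue(30): [79, 38, 30]
dequeue(): [38, 30]
dequeue(): [30]
enqueue(26): [30, 26]
enqueue(68): [30, 26, 68]
enqueue(59): [30, 26, 68, 59]
enqueue(41): [30, 26, 68, 59, 41]
enqueue(19): [30, 26, 68, 59, 41, 19]
dequeue(): [26, 68, 59, 41, 19]
enqueue(93): [26, 68, 59, 41, 19, 93]
dequeue(): [68, 59, 41, 19, 93]
enqueue(48): [68, 59, 41, 19, 93, 48]

Answer: 68 59 41 19 93 48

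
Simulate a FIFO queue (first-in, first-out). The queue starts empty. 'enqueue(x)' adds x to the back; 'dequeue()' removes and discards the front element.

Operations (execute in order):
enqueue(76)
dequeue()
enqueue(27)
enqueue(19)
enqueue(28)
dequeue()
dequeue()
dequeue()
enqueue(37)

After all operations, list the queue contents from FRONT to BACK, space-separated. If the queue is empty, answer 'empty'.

Answer: 37

Derivation:
enqueue(76): [76]
dequeue(): []
enqueue(27): [27]
enqueue(19): [27, 19]
enqueue(28): [27, 19, 28]
dequeue(): [19, 28]
dequeue(): [28]
dequeue(): []
enqueue(37): [37]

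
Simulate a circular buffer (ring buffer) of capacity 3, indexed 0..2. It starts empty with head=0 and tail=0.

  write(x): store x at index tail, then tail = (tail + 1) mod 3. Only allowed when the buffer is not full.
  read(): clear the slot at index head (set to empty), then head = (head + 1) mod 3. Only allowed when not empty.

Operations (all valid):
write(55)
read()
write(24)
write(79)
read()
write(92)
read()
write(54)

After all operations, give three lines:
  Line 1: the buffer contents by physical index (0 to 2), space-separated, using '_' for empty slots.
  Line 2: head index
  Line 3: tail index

write(55): buf=[55 _ _], head=0, tail=1, size=1
read(): buf=[_ _ _], head=1, tail=1, size=0
write(24): buf=[_ 24 _], head=1, tail=2, size=1
write(79): buf=[_ 24 79], head=1, tail=0, size=2
read(): buf=[_ _ 79], head=2, tail=0, size=1
write(92): buf=[92 _ 79], head=2, tail=1, size=2
read(): buf=[92 _ _], head=0, tail=1, size=1
write(54): buf=[92 54 _], head=0, tail=2, size=2

Answer: 92 54 _
0
2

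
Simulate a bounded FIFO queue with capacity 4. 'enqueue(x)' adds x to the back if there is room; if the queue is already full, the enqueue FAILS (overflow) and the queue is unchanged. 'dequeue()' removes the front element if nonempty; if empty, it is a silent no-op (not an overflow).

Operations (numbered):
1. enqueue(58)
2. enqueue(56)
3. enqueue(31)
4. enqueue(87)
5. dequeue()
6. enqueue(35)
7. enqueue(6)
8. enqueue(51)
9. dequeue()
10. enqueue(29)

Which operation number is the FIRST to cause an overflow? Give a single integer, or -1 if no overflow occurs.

1. enqueue(58): size=1
2. enqueue(56): size=2
3. enqueue(31): size=3
4. enqueue(87): size=4
5. dequeue(): size=3
6. enqueue(35): size=4
7. enqueue(6): size=4=cap → OVERFLOW (fail)
8. enqueue(51): size=4=cap → OVERFLOW (fail)
9. dequeue(): size=3
10. enqueue(29): size=4

Answer: 7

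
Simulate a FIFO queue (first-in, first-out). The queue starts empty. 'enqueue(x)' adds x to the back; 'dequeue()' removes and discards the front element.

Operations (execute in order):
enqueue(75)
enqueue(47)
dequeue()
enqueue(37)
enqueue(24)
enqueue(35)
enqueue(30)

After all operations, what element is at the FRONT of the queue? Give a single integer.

enqueue(75): queue = [75]
enqueue(47): queue = [75, 47]
dequeue(): queue = [47]
enqueue(37): queue = [47, 37]
enqueue(24): queue = [47, 37, 24]
enqueue(35): queue = [47, 37, 24, 35]
enqueue(30): queue = [47, 37, 24, 35, 30]

Answer: 47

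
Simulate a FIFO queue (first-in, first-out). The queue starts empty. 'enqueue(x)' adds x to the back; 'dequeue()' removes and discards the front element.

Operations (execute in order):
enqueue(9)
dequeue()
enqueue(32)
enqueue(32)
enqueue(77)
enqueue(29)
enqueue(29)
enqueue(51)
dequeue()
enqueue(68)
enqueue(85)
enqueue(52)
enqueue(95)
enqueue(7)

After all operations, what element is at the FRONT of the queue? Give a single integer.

Answer: 32

Derivation:
enqueue(9): queue = [9]
dequeue(): queue = []
enqueue(32): queue = [32]
enqueue(32): queue = [32, 32]
enqueue(77): queue = [32, 32, 77]
enqueue(29): queue = [32, 32, 77, 29]
enqueue(29): queue = [32, 32, 77, 29, 29]
enqueue(51): queue = [32, 32, 77, 29, 29, 51]
dequeue(): queue = [32, 77, 29, 29, 51]
enqueue(68): queue = [32, 77, 29, 29, 51, 68]
enqueue(85): queue = [32, 77, 29, 29, 51, 68, 85]
enqueue(52): queue = [32, 77, 29, 29, 51, 68, 85, 52]
enqueue(95): queue = [32, 77, 29, 29, 51, 68, 85, 52, 95]
enqueue(7): queue = [32, 77, 29, 29, 51, 68, 85, 52, 95, 7]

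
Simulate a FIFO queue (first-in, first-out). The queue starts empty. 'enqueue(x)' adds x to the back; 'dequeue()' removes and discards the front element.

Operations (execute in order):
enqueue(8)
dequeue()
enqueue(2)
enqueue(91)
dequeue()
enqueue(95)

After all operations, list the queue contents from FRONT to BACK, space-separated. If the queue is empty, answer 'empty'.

enqueue(8): [8]
dequeue(): []
enqueue(2): [2]
enqueue(91): [2, 91]
dequeue(): [91]
enqueue(95): [91, 95]

Answer: 91 95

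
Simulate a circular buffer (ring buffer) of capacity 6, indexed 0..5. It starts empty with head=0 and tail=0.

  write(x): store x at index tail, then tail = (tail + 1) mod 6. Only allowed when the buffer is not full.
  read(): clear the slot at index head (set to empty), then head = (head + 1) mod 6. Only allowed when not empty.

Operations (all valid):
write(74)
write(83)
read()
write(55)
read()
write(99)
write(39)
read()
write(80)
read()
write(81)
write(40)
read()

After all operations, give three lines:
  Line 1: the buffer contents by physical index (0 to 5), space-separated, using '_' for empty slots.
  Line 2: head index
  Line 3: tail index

write(74): buf=[74 _ _ _ _ _], head=0, tail=1, size=1
write(83): buf=[74 83 _ _ _ _], head=0, tail=2, size=2
read(): buf=[_ 83 _ _ _ _], head=1, tail=2, size=1
write(55): buf=[_ 83 55 _ _ _], head=1, tail=3, size=2
read(): buf=[_ _ 55 _ _ _], head=2, tail=3, size=1
write(99): buf=[_ _ 55 99 _ _], head=2, tail=4, size=2
write(39): buf=[_ _ 55 99 39 _], head=2, tail=5, size=3
read(): buf=[_ _ _ 99 39 _], head=3, tail=5, size=2
write(80): buf=[_ _ _ 99 39 80], head=3, tail=0, size=3
read(): buf=[_ _ _ _ 39 80], head=4, tail=0, size=2
write(81): buf=[81 _ _ _ 39 80], head=4, tail=1, size=3
write(40): buf=[81 40 _ _ 39 80], head=4, tail=2, size=4
read(): buf=[81 40 _ _ _ 80], head=5, tail=2, size=3

Answer: 81 40 _ _ _ 80
5
2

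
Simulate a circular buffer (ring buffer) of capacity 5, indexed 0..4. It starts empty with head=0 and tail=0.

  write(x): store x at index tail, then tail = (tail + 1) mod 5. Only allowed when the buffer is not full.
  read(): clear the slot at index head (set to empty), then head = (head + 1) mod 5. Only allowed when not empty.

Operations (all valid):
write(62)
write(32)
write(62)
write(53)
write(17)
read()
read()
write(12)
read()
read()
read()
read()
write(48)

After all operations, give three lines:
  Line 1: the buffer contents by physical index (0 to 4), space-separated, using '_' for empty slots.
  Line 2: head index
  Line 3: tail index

Answer: _ 48 _ _ _
1
2

Derivation:
write(62): buf=[62 _ _ _ _], head=0, tail=1, size=1
write(32): buf=[62 32 _ _ _], head=0, tail=2, size=2
write(62): buf=[62 32 62 _ _], head=0, tail=3, size=3
write(53): buf=[62 32 62 53 _], head=0, tail=4, size=4
write(17): buf=[62 32 62 53 17], head=0, tail=0, size=5
read(): buf=[_ 32 62 53 17], head=1, tail=0, size=4
read(): buf=[_ _ 62 53 17], head=2, tail=0, size=3
write(12): buf=[12 _ 62 53 17], head=2, tail=1, size=4
read(): buf=[12 _ _ 53 17], head=3, tail=1, size=3
read(): buf=[12 _ _ _ 17], head=4, tail=1, size=2
read(): buf=[12 _ _ _ _], head=0, tail=1, size=1
read(): buf=[_ _ _ _ _], head=1, tail=1, size=0
write(48): buf=[_ 48 _ _ _], head=1, tail=2, size=1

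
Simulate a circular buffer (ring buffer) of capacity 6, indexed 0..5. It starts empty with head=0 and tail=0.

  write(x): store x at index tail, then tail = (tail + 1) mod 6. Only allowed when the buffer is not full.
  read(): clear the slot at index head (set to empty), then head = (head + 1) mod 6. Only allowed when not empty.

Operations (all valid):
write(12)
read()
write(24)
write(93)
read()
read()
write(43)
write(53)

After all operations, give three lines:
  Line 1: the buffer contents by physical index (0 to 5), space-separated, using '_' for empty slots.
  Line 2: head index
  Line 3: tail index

Answer: _ _ _ 43 53 _
3
5

Derivation:
write(12): buf=[12 _ _ _ _ _], head=0, tail=1, size=1
read(): buf=[_ _ _ _ _ _], head=1, tail=1, size=0
write(24): buf=[_ 24 _ _ _ _], head=1, tail=2, size=1
write(93): buf=[_ 24 93 _ _ _], head=1, tail=3, size=2
read(): buf=[_ _ 93 _ _ _], head=2, tail=3, size=1
read(): buf=[_ _ _ _ _ _], head=3, tail=3, size=0
write(43): buf=[_ _ _ 43 _ _], head=3, tail=4, size=1
write(53): buf=[_ _ _ 43 53 _], head=3, tail=5, size=2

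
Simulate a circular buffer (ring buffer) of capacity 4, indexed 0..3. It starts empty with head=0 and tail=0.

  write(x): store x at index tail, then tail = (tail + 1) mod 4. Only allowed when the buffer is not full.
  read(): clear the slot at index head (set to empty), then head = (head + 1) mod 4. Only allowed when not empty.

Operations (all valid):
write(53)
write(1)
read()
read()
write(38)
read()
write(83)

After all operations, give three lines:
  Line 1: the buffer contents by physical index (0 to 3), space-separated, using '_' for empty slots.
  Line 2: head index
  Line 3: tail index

Answer: _ _ _ 83
3
0

Derivation:
write(53): buf=[53 _ _ _], head=0, tail=1, size=1
write(1): buf=[53 1 _ _], head=0, tail=2, size=2
read(): buf=[_ 1 _ _], head=1, tail=2, size=1
read(): buf=[_ _ _ _], head=2, tail=2, size=0
write(38): buf=[_ _ 38 _], head=2, tail=3, size=1
read(): buf=[_ _ _ _], head=3, tail=3, size=0
write(83): buf=[_ _ _ 83], head=3, tail=0, size=1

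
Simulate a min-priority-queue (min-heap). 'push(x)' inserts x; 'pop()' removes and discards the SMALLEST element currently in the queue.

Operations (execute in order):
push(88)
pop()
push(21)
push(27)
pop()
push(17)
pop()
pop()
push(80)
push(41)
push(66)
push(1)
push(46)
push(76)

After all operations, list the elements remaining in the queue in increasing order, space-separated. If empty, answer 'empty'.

push(88): heap contents = [88]
pop() → 88: heap contents = []
push(21): heap contents = [21]
push(27): heap contents = [21, 27]
pop() → 21: heap contents = [27]
push(17): heap contents = [17, 27]
pop() → 17: heap contents = [27]
pop() → 27: heap contents = []
push(80): heap contents = [80]
push(41): heap contents = [41, 80]
push(66): heap contents = [41, 66, 80]
push(1): heap contents = [1, 41, 66, 80]
push(46): heap contents = [1, 41, 46, 66, 80]
push(76): heap contents = [1, 41, 46, 66, 76, 80]

Answer: 1 41 46 66 76 80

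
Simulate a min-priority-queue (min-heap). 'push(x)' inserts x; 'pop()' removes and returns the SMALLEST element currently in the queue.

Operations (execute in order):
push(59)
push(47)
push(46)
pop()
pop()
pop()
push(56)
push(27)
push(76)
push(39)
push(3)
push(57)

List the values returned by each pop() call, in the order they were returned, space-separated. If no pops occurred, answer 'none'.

push(59): heap contents = [59]
push(47): heap contents = [47, 59]
push(46): heap contents = [46, 47, 59]
pop() → 46: heap contents = [47, 59]
pop() → 47: heap contents = [59]
pop() → 59: heap contents = []
push(56): heap contents = [56]
push(27): heap contents = [27, 56]
push(76): heap contents = [27, 56, 76]
push(39): heap contents = [27, 39, 56, 76]
push(3): heap contents = [3, 27, 39, 56, 76]
push(57): heap contents = [3, 27, 39, 56, 57, 76]

Answer: 46 47 59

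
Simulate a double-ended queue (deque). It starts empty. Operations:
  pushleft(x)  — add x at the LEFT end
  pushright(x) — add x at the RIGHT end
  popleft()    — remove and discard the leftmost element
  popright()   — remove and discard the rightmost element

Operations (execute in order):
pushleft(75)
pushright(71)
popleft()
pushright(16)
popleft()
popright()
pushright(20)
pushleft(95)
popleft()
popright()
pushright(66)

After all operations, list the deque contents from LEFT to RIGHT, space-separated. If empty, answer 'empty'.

pushleft(75): [75]
pushright(71): [75, 71]
popleft(): [71]
pushright(16): [71, 16]
popleft(): [16]
popright(): []
pushright(20): [20]
pushleft(95): [95, 20]
popleft(): [20]
popright(): []
pushright(66): [66]

Answer: 66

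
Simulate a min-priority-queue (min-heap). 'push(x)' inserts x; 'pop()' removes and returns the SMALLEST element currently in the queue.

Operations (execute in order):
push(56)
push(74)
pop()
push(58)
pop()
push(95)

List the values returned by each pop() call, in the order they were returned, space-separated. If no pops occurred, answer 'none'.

push(56): heap contents = [56]
push(74): heap contents = [56, 74]
pop() → 56: heap contents = [74]
push(58): heap contents = [58, 74]
pop() → 58: heap contents = [74]
push(95): heap contents = [74, 95]

Answer: 56 58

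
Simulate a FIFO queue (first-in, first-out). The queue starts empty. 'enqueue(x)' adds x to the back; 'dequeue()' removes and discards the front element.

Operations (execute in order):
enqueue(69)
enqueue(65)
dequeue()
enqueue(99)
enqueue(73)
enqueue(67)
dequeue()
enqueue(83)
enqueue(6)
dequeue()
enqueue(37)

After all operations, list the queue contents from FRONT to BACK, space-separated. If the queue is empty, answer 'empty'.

enqueue(69): [69]
enqueue(65): [69, 65]
dequeue(): [65]
enqueue(99): [65, 99]
enqueue(73): [65, 99, 73]
enqueue(67): [65, 99, 73, 67]
dequeue(): [99, 73, 67]
enqueue(83): [99, 73, 67, 83]
enqueue(6): [99, 73, 67, 83, 6]
dequeue(): [73, 67, 83, 6]
enqueue(37): [73, 67, 83, 6, 37]

Answer: 73 67 83 6 37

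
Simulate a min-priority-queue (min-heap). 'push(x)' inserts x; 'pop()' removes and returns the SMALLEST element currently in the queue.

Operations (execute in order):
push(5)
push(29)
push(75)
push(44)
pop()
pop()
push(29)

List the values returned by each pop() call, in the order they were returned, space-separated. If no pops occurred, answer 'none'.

Answer: 5 29

Derivation:
push(5): heap contents = [5]
push(29): heap contents = [5, 29]
push(75): heap contents = [5, 29, 75]
push(44): heap contents = [5, 29, 44, 75]
pop() → 5: heap contents = [29, 44, 75]
pop() → 29: heap contents = [44, 75]
push(29): heap contents = [29, 44, 75]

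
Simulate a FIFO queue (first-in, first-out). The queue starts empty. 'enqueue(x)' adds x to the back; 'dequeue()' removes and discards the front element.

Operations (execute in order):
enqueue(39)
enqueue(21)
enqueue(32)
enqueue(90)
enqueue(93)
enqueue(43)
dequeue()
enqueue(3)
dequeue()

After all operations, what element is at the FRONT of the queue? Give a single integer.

enqueue(39): queue = [39]
enqueue(21): queue = [39, 21]
enqueue(32): queue = [39, 21, 32]
enqueue(90): queue = [39, 21, 32, 90]
enqueue(93): queue = [39, 21, 32, 90, 93]
enqueue(43): queue = [39, 21, 32, 90, 93, 43]
dequeue(): queue = [21, 32, 90, 93, 43]
enqueue(3): queue = [21, 32, 90, 93, 43, 3]
dequeue(): queue = [32, 90, 93, 43, 3]

Answer: 32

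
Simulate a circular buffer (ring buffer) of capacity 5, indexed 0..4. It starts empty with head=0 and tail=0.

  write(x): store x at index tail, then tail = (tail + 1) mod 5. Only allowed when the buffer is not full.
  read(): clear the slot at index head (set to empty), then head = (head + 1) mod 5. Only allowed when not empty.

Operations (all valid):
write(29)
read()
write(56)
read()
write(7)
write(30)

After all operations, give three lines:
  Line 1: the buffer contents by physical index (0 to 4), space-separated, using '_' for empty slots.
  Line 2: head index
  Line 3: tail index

write(29): buf=[29 _ _ _ _], head=0, tail=1, size=1
read(): buf=[_ _ _ _ _], head=1, tail=1, size=0
write(56): buf=[_ 56 _ _ _], head=1, tail=2, size=1
read(): buf=[_ _ _ _ _], head=2, tail=2, size=0
write(7): buf=[_ _ 7 _ _], head=2, tail=3, size=1
write(30): buf=[_ _ 7 30 _], head=2, tail=4, size=2

Answer: _ _ 7 30 _
2
4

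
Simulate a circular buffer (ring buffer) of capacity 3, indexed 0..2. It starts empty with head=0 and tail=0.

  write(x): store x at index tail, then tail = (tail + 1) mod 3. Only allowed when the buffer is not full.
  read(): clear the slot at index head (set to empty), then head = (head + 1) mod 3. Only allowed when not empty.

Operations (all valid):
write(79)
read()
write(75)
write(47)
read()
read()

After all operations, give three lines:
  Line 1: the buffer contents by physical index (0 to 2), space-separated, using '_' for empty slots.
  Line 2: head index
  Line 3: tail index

write(79): buf=[79 _ _], head=0, tail=1, size=1
read(): buf=[_ _ _], head=1, tail=1, size=0
write(75): buf=[_ 75 _], head=1, tail=2, size=1
write(47): buf=[_ 75 47], head=1, tail=0, size=2
read(): buf=[_ _ 47], head=2, tail=0, size=1
read(): buf=[_ _ _], head=0, tail=0, size=0

Answer: _ _ _
0
0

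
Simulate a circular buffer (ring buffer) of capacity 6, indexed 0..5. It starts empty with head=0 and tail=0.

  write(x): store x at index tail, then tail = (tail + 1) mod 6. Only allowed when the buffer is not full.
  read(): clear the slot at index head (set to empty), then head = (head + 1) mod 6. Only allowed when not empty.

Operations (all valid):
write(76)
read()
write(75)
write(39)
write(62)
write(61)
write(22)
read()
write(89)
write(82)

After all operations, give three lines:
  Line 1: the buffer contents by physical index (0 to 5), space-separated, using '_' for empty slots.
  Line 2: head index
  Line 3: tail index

Answer: 89 82 39 62 61 22
2
2

Derivation:
write(76): buf=[76 _ _ _ _ _], head=0, tail=1, size=1
read(): buf=[_ _ _ _ _ _], head=1, tail=1, size=0
write(75): buf=[_ 75 _ _ _ _], head=1, tail=2, size=1
write(39): buf=[_ 75 39 _ _ _], head=1, tail=3, size=2
write(62): buf=[_ 75 39 62 _ _], head=1, tail=4, size=3
write(61): buf=[_ 75 39 62 61 _], head=1, tail=5, size=4
write(22): buf=[_ 75 39 62 61 22], head=1, tail=0, size=5
read(): buf=[_ _ 39 62 61 22], head=2, tail=0, size=4
write(89): buf=[89 _ 39 62 61 22], head=2, tail=1, size=5
write(82): buf=[89 82 39 62 61 22], head=2, tail=2, size=6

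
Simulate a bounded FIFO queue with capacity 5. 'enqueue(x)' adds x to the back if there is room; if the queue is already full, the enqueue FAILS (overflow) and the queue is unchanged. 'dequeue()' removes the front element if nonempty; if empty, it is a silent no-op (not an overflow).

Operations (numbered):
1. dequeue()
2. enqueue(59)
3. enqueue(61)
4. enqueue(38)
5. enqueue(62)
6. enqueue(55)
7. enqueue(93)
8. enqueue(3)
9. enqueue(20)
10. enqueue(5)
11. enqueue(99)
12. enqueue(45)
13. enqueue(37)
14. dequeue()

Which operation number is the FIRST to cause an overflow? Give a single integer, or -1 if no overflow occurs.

Answer: 7

Derivation:
1. dequeue(): empty, no-op, size=0
2. enqueue(59): size=1
3. enqueue(61): size=2
4. enqueue(38): size=3
5. enqueue(62): size=4
6. enqueue(55): size=5
7. enqueue(93): size=5=cap → OVERFLOW (fail)
8. enqueue(3): size=5=cap → OVERFLOW (fail)
9. enqueue(20): size=5=cap → OVERFLOW (fail)
10. enqueue(5): size=5=cap → OVERFLOW (fail)
11. enqueue(99): size=5=cap → OVERFLOW (fail)
12. enqueue(45): size=5=cap → OVERFLOW (fail)
13. enqueue(37): size=5=cap → OVERFLOW (fail)
14. dequeue(): size=4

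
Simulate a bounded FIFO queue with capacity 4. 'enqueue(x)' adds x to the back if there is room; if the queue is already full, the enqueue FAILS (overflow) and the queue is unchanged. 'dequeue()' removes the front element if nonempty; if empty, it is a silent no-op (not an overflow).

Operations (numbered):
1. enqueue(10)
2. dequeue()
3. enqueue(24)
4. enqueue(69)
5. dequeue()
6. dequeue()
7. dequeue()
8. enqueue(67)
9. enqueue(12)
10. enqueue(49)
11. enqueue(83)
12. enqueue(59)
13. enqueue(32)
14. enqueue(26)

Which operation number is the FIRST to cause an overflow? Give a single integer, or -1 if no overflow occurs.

Answer: 12

Derivation:
1. enqueue(10): size=1
2. dequeue(): size=0
3. enqueue(24): size=1
4. enqueue(69): size=2
5. dequeue(): size=1
6. dequeue(): size=0
7. dequeue(): empty, no-op, size=0
8. enqueue(67): size=1
9. enqueue(12): size=2
10. enqueue(49): size=3
11. enqueue(83): size=4
12. enqueue(59): size=4=cap → OVERFLOW (fail)
13. enqueue(32): size=4=cap → OVERFLOW (fail)
14. enqueue(26): size=4=cap → OVERFLOW (fail)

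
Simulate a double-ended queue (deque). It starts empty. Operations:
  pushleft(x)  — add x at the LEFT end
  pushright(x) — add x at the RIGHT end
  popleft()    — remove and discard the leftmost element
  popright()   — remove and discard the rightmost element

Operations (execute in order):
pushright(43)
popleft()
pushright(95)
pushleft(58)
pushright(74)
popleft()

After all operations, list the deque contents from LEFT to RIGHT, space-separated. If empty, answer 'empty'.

Answer: 95 74

Derivation:
pushright(43): [43]
popleft(): []
pushright(95): [95]
pushleft(58): [58, 95]
pushright(74): [58, 95, 74]
popleft(): [95, 74]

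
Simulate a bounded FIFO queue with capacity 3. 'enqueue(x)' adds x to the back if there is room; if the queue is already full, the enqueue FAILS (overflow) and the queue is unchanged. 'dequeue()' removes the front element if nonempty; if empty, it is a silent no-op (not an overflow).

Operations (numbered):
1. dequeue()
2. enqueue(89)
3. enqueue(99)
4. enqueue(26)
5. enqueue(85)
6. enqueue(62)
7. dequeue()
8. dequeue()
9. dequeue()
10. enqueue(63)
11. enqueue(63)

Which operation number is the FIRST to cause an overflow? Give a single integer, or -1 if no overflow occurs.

1. dequeue(): empty, no-op, size=0
2. enqueue(89): size=1
3. enqueue(99): size=2
4. enqueue(26): size=3
5. enqueue(85): size=3=cap → OVERFLOW (fail)
6. enqueue(62): size=3=cap → OVERFLOW (fail)
7. dequeue(): size=2
8. dequeue(): size=1
9. dequeue(): size=0
10. enqueue(63): size=1
11. enqueue(63): size=2

Answer: 5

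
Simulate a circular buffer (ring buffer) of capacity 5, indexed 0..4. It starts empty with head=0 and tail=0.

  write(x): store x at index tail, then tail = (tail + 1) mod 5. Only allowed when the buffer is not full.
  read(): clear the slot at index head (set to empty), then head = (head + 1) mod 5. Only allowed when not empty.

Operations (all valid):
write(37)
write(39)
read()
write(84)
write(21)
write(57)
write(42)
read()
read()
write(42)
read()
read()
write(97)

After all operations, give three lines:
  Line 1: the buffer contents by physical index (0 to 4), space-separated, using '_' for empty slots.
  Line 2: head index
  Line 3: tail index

write(37): buf=[37 _ _ _ _], head=0, tail=1, size=1
write(39): buf=[37 39 _ _ _], head=0, tail=2, size=2
read(): buf=[_ 39 _ _ _], head=1, tail=2, size=1
write(84): buf=[_ 39 84 _ _], head=1, tail=3, size=2
write(21): buf=[_ 39 84 21 _], head=1, tail=4, size=3
write(57): buf=[_ 39 84 21 57], head=1, tail=0, size=4
write(42): buf=[42 39 84 21 57], head=1, tail=1, size=5
read(): buf=[42 _ 84 21 57], head=2, tail=1, size=4
read(): buf=[42 _ _ 21 57], head=3, tail=1, size=3
write(42): buf=[42 42 _ 21 57], head=3, tail=2, size=4
read(): buf=[42 42 _ _ 57], head=4, tail=2, size=3
read(): buf=[42 42 _ _ _], head=0, tail=2, size=2
write(97): buf=[42 42 97 _ _], head=0, tail=3, size=3

Answer: 42 42 97 _ _
0
3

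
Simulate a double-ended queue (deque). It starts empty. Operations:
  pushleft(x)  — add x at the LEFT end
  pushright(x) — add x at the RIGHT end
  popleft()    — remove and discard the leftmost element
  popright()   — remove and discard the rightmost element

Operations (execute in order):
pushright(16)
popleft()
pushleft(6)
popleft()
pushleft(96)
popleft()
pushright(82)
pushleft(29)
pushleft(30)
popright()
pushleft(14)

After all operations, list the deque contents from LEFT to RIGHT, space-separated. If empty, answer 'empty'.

Answer: 14 30 29

Derivation:
pushright(16): [16]
popleft(): []
pushleft(6): [6]
popleft(): []
pushleft(96): [96]
popleft(): []
pushright(82): [82]
pushleft(29): [29, 82]
pushleft(30): [30, 29, 82]
popright(): [30, 29]
pushleft(14): [14, 30, 29]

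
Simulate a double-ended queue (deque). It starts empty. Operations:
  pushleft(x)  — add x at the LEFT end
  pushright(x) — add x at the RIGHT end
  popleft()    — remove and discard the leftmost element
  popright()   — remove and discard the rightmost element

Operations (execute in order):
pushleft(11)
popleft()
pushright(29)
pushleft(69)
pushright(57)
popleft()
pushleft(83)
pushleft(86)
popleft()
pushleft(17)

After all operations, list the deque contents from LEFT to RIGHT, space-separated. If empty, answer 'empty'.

pushleft(11): [11]
popleft(): []
pushright(29): [29]
pushleft(69): [69, 29]
pushright(57): [69, 29, 57]
popleft(): [29, 57]
pushleft(83): [83, 29, 57]
pushleft(86): [86, 83, 29, 57]
popleft(): [83, 29, 57]
pushleft(17): [17, 83, 29, 57]

Answer: 17 83 29 57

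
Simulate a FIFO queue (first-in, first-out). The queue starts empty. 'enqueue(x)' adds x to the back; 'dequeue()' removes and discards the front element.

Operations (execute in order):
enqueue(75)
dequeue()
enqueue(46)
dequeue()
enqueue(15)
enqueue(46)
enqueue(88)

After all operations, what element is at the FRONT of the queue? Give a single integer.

enqueue(75): queue = [75]
dequeue(): queue = []
enqueue(46): queue = [46]
dequeue(): queue = []
enqueue(15): queue = [15]
enqueue(46): queue = [15, 46]
enqueue(88): queue = [15, 46, 88]

Answer: 15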